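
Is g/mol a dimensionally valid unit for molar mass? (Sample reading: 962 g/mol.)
Yes

molar mass has SI base units: kg / mol
g/mol reduces to the same SI base units, so it is a valid unit for molar mass.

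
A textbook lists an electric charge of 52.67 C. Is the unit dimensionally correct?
Yes

electric charge has SI base units: A * s
C reduces to the same SI base units, so it is a valid unit for electric charge.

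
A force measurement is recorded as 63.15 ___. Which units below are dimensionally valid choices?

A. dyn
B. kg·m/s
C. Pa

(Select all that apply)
A

force has SI base units: kg * m / s^2

Checking each option against kg * m / s^2:
  A. dyn: ✓ matches
  B. kg·m/s: ✗ does not match
  C. Pa: ✗ does not match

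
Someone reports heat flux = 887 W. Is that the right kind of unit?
No

heat flux has SI base units: kg / s^3
W does NOT reduce to kg / s^3; a valid unit for heat flux would be e.g. W/m².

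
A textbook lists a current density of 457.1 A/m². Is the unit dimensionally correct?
Yes

current density has SI base units: A / m^2
A/m² reduces to the same SI base units, so it is a valid unit for current density.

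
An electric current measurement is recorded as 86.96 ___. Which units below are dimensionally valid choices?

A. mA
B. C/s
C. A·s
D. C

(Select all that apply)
A, B

electric current has SI base units: A

Checking each option against A:
  A. mA: ✓ matches
  B. C/s: ✓ matches
  C. A·s: ✗ does not match
  D. C: ✗ does not match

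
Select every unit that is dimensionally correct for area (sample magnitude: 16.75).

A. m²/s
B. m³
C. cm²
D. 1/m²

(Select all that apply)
C

area has SI base units: m^2

Checking each option against m^2:
  A. m²/s: ✗ does not match
  B. m³: ✗ does not match
  C. cm²: ✓ matches
  D. 1/m²: ✗ does not match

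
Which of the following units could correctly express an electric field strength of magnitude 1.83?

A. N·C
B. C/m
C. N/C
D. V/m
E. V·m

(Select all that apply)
C, D

electric field strength has SI base units: kg * m / (A * s^3)

Checking each option against kg * m / (A * s^3):
  A. N·C: ✗ does not match
  B. C/m: ✗ does not match
  C. N/C: ✓ matches
  D. V/m: ✓ matches
  E. V·m: ✗ does not match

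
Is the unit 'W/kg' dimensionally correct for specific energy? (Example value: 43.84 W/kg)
No

specific energy has SI base units: m^2 / s^2
W/kg does NOT reduce to m^2 / s^2; a valid unit for specific energy would be e.g. J/kg.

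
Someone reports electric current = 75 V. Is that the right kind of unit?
No

electric current has SI base units: A
V does NOT reduce to A; a valid unit for electric current would be e.g. A.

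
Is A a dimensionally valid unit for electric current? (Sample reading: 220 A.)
Yes

electric current has SI base units: A
A reduces to the same SI base units, so it is a valid unit for electric current.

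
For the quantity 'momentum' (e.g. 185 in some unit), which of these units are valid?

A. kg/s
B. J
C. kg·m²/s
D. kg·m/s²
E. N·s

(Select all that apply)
E

momentum has SI base units: kg * m / s

Checking each option against kg * m / s:
  A. kg/s: ✗ does not match
  B. J: ✗ does not match
  C. kg·m²/s: ✗ does not match
  D. kg·m/s²: ✗ does not match
  E. N·s: ✓ matches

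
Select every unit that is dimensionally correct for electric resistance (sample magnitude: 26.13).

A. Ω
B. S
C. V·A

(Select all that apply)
A

electric resistance has SI base units: kg * m^2 / (A^2 * s^3)

Checking each option against kg * m^2 / (A^2 * s^3):
  A. Ω: ✓ matches
  B. S: ✗ does not match
  C. V·A: ✗ does not match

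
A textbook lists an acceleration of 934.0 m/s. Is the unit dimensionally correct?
No

acceleration has SI base units: m / s^2
m/s does NOT reduce to m / s^2; a valid unit for acceleration would be e.g. m/s².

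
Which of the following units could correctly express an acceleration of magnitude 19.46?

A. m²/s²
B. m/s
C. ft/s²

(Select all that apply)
C

acceleration has SI base units: m / s^2

Checking each option against m / s^2:
  A. m²/s²: ✗ does not match
  B. m/s: ✗ does not match
  C. ft/s²: ✓ matches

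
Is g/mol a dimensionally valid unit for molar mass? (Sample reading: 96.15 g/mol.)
Yes

molar mass has SI base units: kg / mol
g/mol reduces to the same SI base units, so it is a valid unit for molar mass.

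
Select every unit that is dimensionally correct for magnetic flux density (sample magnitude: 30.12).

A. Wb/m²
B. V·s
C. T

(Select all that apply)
A, C

magnetic flux density has SI base units: kg / (A * s^2)

Checking each option against kg / (A * s^2):
  A. Wb/m²: ✓ matches
  B. V·s: ✗ does not match
  C. T: ✓ matches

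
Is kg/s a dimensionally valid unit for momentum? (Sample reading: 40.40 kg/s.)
No

momentum has SI base units: kg * m / s
kg/s does NOT reduce to kg * m / s; a valid unit for momentum would be e.g. kg·m/s.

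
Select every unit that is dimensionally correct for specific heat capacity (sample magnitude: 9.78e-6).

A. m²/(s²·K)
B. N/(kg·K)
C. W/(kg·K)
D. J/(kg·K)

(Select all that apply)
A, D

specific heat capacity has SI base units: m^2 / (s^2 * K)

Checking each option against m^2 / (s^2 * K):
  A. m²/(s²·K): ✓ matches
  B. N/(kg·K): ✗ does not match
  C. W/(kg·K): ✗ does not match
  D. J/(kg·K): ✓ matches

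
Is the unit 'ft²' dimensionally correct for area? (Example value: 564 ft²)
Yes

area has SI base units: m^2
ft² reduces to the same SI base units, so it is a valid unit for area.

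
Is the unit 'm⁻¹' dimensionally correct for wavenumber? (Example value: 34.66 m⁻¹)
Yes

wavenumber has SI base units: 1 / m
m⁻¹ reduces to the same SI base units, so it is a valid unit for wavenumber.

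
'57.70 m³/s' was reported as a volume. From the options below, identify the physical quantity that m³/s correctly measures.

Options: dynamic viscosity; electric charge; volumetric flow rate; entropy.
volumetric flow rate

volume should have units dimensionally equivalent to m^3 (e.g. m³).
The given unit 'm³/s' reduces to m^3 / s. Of the listed options, that is the dimensionality of volumetric flow rate.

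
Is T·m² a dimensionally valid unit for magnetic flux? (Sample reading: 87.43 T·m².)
Yes

magnetic flux has SI base units: kg * m^2 / (A * s^2)
T·m² reduces to the same SI base units, so it is a valid unit for magnetic flux.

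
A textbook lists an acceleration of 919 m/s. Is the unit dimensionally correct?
No

acceleration has SI base units: m / s^2
m/s does NOT reduce to m / s^2; a valid unit for acceleration would be e.g. m/s².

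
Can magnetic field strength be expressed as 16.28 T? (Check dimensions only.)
No

magnetic field strength has SI base units: A / m
T does NOT reduce to A / m; a valid unit for magnetic field strength would be e.g. A/m.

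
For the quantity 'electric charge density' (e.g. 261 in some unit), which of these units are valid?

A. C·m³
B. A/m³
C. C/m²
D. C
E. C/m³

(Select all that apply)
E

electric charge density has SI base units: A * s / m^3

Checking each option against A * s / m^3:
  A. C·m³: ✗ does not match
  B. A/m³: ✗ does not match
  C. C/m²: ✗ does not match
  D. C: ✗ does not match
  E. C/m³: ✓ matches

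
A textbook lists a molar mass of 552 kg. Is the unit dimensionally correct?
No

molar mass has SI base units: kg / mol
kg does NOT reduce to kg / mol; a valid unit for molar mass would be e.g. kg/mol.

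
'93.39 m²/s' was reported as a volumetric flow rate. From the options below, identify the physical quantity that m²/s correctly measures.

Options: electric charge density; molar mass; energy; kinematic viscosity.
kinematic viscosity

volumetric flow rate should have units dimensionally equivalent to m^3 / s (e.g. m³/s).
The given unit 'm²/s' reduces to m^2 / s. Of the listed options, that is the dimensionality of kinematic viscosity.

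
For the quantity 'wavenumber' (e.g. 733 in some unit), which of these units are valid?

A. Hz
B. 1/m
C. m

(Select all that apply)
B

wavenumber has SI base units: 1 / m

Checking each option against 1 / m:
  A. Hz: ✗ does not match
  B. 1/m: ✓ matches
  C. m: ✗ does not match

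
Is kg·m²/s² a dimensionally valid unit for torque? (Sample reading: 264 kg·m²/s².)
Yes

torque has SI base units: kg * m^2 / s^2
kg·m²/s² reduces to the same SI base units, so it is a valid unit for torque.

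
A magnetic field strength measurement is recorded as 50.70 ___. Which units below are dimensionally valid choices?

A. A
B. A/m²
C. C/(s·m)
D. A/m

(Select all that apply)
C, D

magnetic field strength has SI base units: A / m

Checking each option against A / m:
  A. A: ✗ does not match
  B. A/m²: ✗ does not match
  C. C/(s·m): ✓ matches
  D. A/m: ✓ matches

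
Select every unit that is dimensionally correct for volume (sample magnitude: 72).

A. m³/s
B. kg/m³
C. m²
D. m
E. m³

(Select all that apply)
E

volume has SI base units: m^3

Checking each option against m^3:
  A. m³/s: ✗ does not match
  B. kg/m³: ✗ does not match
  C. m²: ✗ does not match
  D. m: ✗ does not match
  E. m³: ✓ matches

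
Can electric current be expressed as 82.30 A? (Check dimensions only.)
Yes

electric current has SI base units: A
A reduces to the same SI base units, so it is a valid unit for electric current.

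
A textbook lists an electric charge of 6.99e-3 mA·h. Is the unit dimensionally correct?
Yes

electric charge has SI base units: A * s
mA·h reduces to the same SI base units, so it is a valid unit for electric charge.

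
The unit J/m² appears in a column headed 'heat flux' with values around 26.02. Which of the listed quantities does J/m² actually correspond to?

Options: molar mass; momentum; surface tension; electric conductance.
surface tension

heat flux should have units dimensionally equivalent to kg / s^3 (e.g. W/m²).
The given unit 'J/m²' reduces to kg / s^2. Of the listed options, that is the dimensionality of surface tension.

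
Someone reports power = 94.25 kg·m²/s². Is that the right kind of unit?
No

power has SI base units: kg * m^2 / s^3
kg·m²/s² does NOT reduce to kg * m^2 / s^3; a valid unit for power would be e.g. W.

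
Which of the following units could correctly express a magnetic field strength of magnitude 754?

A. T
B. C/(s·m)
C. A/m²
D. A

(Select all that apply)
B

magnetic field strength has SI base units: A / m

Checking each option against A / m:
  A. T: ✗ does not match
  B. C/(s·m): ✓ matches
  C. A/m²: ✗ does not match
  D. A: ✗ does not match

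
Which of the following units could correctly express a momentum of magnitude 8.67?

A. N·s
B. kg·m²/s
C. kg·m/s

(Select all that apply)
A, C

momentum has SI base units: kg * m / s

Checking each option against kg * m / s:
  A. N·s: ✓ matches
  B. kg·m²/s: ✗ does not match
  C. kg·m/s: ✓ matches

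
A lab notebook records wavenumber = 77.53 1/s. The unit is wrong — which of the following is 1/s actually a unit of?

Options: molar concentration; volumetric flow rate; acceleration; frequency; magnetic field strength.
frequency

wavenumber should have units dimensionally equivalent to 1 / m (e.g. 1/m).
The given unit '1/s' reduces to 1 / s. Of the listed options, that is the dimensionality of frequency.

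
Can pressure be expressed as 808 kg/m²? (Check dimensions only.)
No

pressure has SI base units: kg / (m * s^2)
kg/m² does NOT reduce to kg / (m * s^2); a valid unit for pressure would be e.g. Pa.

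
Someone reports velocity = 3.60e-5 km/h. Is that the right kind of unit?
Yes

velocity has SI base units: m / s
km/h reduces to the same SI base units, so it is a valid unit for velocity.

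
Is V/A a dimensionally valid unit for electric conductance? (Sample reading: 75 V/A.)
No

electric conductance has SI base units: A^2 * s^3 / (kg * m^2)
V/A does NOT reduce to A^2 * s^3 / (kg * m^2); a valid unit for electric conductance would be e.g. S.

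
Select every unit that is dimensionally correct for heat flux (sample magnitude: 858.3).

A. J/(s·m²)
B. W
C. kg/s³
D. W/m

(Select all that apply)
A, C

heat flux has SI base units: kg / s^3

Checking each option against kg / s^3:
  A. J/(s·m²): ✓ matches
  B. W: ✗ does not match
  C. kg/s³: ✓ matches
  D. W/m: ✗ does not match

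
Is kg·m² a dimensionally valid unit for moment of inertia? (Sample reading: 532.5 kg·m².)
Yes

moment of inertia has SI base units: kg * m^2
kg·m² reduces to the same SI base units, so it is a valid unit for moment of inertia.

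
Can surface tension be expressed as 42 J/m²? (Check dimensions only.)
Yes

surface tension has SI base units: kg / s^2
J/m² reduces to the same SI base units, so it is a valid unit for surface tension.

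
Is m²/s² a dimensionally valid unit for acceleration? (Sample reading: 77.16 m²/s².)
No

acceleration has SI base units: m / s^2
m²/s² does NOT reduce to m / s^2; a valid unit for acceleration would be e.g. m/s².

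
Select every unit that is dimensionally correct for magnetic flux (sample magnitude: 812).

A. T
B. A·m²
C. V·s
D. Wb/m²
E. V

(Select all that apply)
C

magnetic flux has SI base units: kg * m^2 / (A * s^2)

Checking each option against kg * m^2 / (A * s^2):
  A. T: ✗ does not match
  B. A·m²: ✗ does not match
  C. V·s: ✓ matches
  D. Wb/m²: ✗ does not match
  E. V: ✗ does not match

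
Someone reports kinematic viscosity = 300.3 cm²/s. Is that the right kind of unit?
Yes

kinematic viscosity has SI base units: m^2 / s
cm²/s reduces to the same SI base units, so it is a valid unit for kinematic viscosity.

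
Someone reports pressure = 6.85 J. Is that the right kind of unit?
No

pressure has SI base units: kg / (m * s^2)
J does NOT reduce to kg / (m * s^2); a valid unit for pressure would be e.g. Pa.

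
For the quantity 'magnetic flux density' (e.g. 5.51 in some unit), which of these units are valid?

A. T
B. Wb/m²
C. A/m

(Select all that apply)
A, B

magnetic flux density has SI base units: kg / (A * s^2)

Checking each option against kg / (A * s^2):
  A. T: ✓ matches
  B. Wb/m²: ✓ matches
  C. A/m: ✗ does not match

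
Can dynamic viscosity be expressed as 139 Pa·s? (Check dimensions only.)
Yes

dynamic viscosity has SI base units: kg / (m * s)
Pa·s reduces to the same SI base units, so it is a valid unit for dynamic viscosity.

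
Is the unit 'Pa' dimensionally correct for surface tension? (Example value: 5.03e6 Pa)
No

surface tension has SI base units: kg / s^2
Pa does NOT reduce to kg / s^2; a valid unit for surface tension would be e.g. N/m.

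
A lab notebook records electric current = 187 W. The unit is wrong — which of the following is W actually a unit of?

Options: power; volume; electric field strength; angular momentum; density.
power

electric current should have units dimensionally equivalent to A (e.g. A).
The given unit 'W' reduces to kg * m^2 / s^3. Of the listed options, that is the dimensionality of power.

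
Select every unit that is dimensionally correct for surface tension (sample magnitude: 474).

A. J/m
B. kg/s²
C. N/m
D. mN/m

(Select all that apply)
B, C, D

surface tension has SI base units: kg / s^2

Checking each option against kg / s^2:
  A. J/m: ✗ does not match
  B. kg/s²: ✓ matches
  C. N/m: ✓ matches
  D. mN/m: ✓ matches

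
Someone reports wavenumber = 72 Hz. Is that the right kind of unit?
No

wavenumber has SI base units: 1 / m
Hz does NOT reduce to 1 / m; a valid unit for wavenumber would be e.g. 1/m.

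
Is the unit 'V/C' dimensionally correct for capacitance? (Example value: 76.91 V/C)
No

capacitance has SI base units: A^2 * s^4 / (kg * m^2)
V/C does NOT reduce to A^2 * s^4 / (kg * m^2); a valid unit for capacitance would be e.g. F.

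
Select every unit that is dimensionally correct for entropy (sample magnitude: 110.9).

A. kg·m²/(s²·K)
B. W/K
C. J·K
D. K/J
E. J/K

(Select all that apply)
A, E

entropy has SI base units: kg * m^2 / (s^2 * K)

Checking each option against kg * m^2 / (s^2 * K):
  A. kg·m²/(s²·K): ✓ matches
  B. W/K: ✗ does not match
  C. J·K: ✗ does not match
  D. K/J: ✗ does not match
  E. J/K: ✓ matches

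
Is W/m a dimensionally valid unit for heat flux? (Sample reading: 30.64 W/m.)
No

heat flux has SI base units: kg / s^3
W/m does NOT reduce to kg / s^3; a valid unit for heat flux would be e.g. W/m².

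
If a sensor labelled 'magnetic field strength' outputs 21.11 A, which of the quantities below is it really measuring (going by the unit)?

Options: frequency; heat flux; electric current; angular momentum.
electric current

magnetic field strength should have units dimensionally equivalent to A / m (e.g. A/m).
The given unit 'A' reduces to A. Of the listed options, that is the dimensionality of electric current.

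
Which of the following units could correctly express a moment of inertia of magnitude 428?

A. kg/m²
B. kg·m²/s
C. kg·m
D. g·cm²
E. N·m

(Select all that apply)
D

moment of inertia has SI base units: kg * m^2

Checking each option against kg * m^2:
  A. kg/m²: ✗ does not match
  B. kg·m²/s: ✗ does not match
  C. kg·m: ✗ does not match
  D. g·cm²: ✓ matches
  E. N·m: ✗ does not match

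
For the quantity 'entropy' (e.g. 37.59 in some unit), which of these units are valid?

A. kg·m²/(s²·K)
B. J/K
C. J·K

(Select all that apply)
A, B

entropy has SI base units: kg * m^2 / (s^2 * K)

Checking each option against kg * m^2 / (s^2 * K):
  A. kg·m²/(s²·K): ✓ matches
  B. J/K: ✓ matches
  C. J·K: ✗ does not match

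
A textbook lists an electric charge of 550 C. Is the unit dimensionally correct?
Yes

electric charge has SI base units: A * s
C reduces to the same SI base units, so it is a valid unit for electric charge.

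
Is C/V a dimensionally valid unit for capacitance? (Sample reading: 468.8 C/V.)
Yes

capacitance has SI base units: A^2 * s^4 / (kg * m^2)
C/V reduces to the same SI base units, so it is a valid unit for capacitance.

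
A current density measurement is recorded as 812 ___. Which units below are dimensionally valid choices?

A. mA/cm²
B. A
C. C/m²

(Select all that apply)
A

current density has SI base units: A / m^2

Checking each option against A / m^2:
  A. mA/cm²: ✓ matches
  B. A: ✗ does not match
  C. C/m²: ✗ does not match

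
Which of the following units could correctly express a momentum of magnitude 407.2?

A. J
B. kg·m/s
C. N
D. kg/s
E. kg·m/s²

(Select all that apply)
B

momentum has SI base units: kg * m / s

Checking each option against kg * m / s:
  A. J: ✗ does not match
  B. kg·m/s: ✓ matches
  C. N: ✗ does not match
  D. kg/s: ✗ does not match
  E. kg·m/s²: ✗ does not match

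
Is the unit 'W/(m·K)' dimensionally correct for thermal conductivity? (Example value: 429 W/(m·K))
Yes

thermal conductivity has SI base units: kg * m / (s^3 * K)
W/(m·K) reduces to the same SI base units, so it is a valid unit for thermal conductivity.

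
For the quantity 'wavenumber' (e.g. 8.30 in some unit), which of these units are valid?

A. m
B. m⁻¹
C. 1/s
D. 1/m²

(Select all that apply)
B

wavenumber has SI base units: 1 / m

Checking each option against 1 / m:
  A. m: ✗ does not match
  B. m⁻¹: ✓ matches
  C. 1/s: ✗ does not match
  D. 1/m²: ✗ does not match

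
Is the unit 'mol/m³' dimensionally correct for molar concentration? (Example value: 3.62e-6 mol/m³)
Yes

molar concentration has SI base units: mol / m^3
mol/m³ reduces to the same SI base units, so it is a valid unit for molar concentration.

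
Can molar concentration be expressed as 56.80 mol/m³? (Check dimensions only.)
Yes

molar concentration has SI base units: mol / m^3
mol/m³ reduces to the same SI base units, so it is a valid unit for molar concentration.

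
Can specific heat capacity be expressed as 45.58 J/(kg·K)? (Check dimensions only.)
Yes

specific heat capacity has SI base units: m^2 / (s^2 * K)
J/(kg·K) reduces to the same SI base units, so it is a valid unit for specific heat capacity.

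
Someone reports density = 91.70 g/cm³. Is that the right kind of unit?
Yes

density has SI base units: kg / m^3
g/cm³ reduces to the same SI base units, so it is a valid unit for density.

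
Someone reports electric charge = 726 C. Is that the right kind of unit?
Yes

electric charge has SI base units: A * s
C reduces to the same SI base units, so it is a valid unit for electric charge.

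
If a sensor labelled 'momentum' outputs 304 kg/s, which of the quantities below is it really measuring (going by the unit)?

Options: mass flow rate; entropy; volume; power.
mass flow rate

momentum should have units dimensionally equivalent to kg * m / s (e.g. kg·m/s).
The given unit 'kg/s' reduces to kg / s. Of the listed options, that is the dimensionality of mass flow rate.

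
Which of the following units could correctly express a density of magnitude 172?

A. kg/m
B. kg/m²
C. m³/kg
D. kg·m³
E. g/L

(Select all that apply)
E

density has SI base units: kg / m^3

Checking each option against kg / m^3:
  A. kg/m: ✗ does not match
  B. kg/m²: ✗ does not match
  C. m³/kg: ✗ does not match
  D. kg·m³: ✗ does not match
  E. g/L: ✓ matches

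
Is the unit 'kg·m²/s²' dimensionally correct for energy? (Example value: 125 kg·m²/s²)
Yes

energy has SI base units: kg * m^2 / s^2
kg·m²/s² reduces to the same SI base units, so it is a valid unit for energy.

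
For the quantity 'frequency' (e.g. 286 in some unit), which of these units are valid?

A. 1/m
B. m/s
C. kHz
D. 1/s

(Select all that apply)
C, D

frequency has SI base units: 1 / s

Checking each option against 1 / s:
  A. 1/m: ✗ does not match
  B. m/s: ✗ does not match
  C. kHz: ✓ matches
  D. 1/s: ✓ matches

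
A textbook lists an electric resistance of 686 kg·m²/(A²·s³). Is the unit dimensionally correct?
Yes

electric resistance has SI base units: kg * m^2 / (A^2 * s^3)
kg·m²/(A²·s³) reduces to the same SI base units, so it is a valid unit for electric resistance.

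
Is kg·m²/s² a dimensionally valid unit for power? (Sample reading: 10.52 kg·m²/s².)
No

power has SI base units: kg * m^2 / s^3
kg·m²/s² does NOT reduce to kg * m^2 / s^3; a valid unit for power would be e.g. W.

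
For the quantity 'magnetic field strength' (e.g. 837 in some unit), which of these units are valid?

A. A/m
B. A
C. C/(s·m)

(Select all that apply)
A, C

magnetic field strength has SI base units: A / m

Checking each option against A / m:
  A. A/m: ✓ matches
  B. A: ✗ does not match
  C. C/(s·m): ✓ matches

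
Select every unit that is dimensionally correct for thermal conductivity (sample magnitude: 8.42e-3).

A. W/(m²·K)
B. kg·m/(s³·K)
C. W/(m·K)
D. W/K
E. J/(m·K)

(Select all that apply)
B, C

thermal conductivity has SI base units: kg * m / (s^3 * K)

Checking each option against kg * m / (s^3 * K):
  A. W/(m²·K): ✗ does not match
  B. kg·m/(s³·K): ✓ matches
  C. W/(m·K): ✓ matches
  D. W/K: ✗ does not match
  E. J/(m·K): ✗ does not match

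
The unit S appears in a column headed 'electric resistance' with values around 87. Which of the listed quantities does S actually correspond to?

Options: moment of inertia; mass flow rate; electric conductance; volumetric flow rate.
electric conductance

electric resistance should have units dimensionally equivalent to kg * m^2 / (A^2 * s^3) (e.g. Ω).
The given unit 'S' reduces to A^2 * s^3 / (kg * m^2). Of the listed options, that is the dimensionality of electric conductance.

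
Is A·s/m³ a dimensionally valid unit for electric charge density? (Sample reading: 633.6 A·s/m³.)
Yes

electric charge density has SI base units: A * s / m^3
A·s/m³ reduces to the same SI base units, so it is a valid unit for electric charge density.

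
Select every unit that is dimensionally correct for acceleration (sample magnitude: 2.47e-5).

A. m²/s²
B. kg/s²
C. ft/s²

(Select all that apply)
C

acceleration has SI base units: m / s^2

Checking each option against m / s^2:
  A. m²/s²: ✗ does not match
  B. kg/s²: ✗ does not match
  C. ft/s²: ✓ matches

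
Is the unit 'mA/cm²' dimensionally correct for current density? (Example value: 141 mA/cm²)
Yes

current density has SI base units: A / m^2
mA/cm² reduces to the same SI base units, so it is a valid unit for current density.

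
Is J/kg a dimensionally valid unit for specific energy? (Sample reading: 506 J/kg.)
Yes

specific energy has SI base units: m^2 / s^2
J/kg reduces to the same SI base units, so it is a valid unit for specific energy.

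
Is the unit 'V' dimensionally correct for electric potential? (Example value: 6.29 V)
Yes

electric potential has SI base units: kg * m^2 / (A * s^3)
V reduces to the same SI base units, so it is a valid unit for electric potential.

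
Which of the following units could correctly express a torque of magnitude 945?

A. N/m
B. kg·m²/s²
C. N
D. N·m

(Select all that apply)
B, D

torque has SI base units: kg * m^2 / s^2

Checking each option against kg * m^2 / s^2:
  A. N/m: ✗ does not match
  B. kg·m²/s²: ✓ matches
  C. N: ✗ does not match
  D. N·m: ✓ matches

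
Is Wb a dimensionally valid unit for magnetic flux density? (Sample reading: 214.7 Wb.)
No

magnetic flux density has SI base units: kg / (A * s^2)
Wb does NOT reduce to kg / (A * s^2); a valid unit for magnetic flux density would be e.g. T.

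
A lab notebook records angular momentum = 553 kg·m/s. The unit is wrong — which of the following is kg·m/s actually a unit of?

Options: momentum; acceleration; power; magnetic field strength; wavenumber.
momentum

angular momentum should have units dimensionally equivalent to kg * m^2 / s (e.g. kg·m²/s).
The given unit 'kg·m/s' reduces to kg * m / s. Of the listed options, that is the dimensionality of momentum.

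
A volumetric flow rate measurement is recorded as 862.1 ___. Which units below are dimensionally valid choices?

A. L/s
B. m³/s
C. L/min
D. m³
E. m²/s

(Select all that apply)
A, B, C

volumetric flow rate has SI base units: m^3 / s

Checking each option against m^3 / s:
  A. L/s: ✓ matches
  B. m³/s: ✓ matches
  C. L/min: ✓ matches
  D. m³: ✗ does not match
  E. m²/s: ✗ does not match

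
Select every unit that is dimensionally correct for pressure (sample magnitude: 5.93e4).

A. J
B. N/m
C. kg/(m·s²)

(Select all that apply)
C

pressure has SI base units: kg / (m * s^2)

Checking each option against kg / (m * s^2):
  A. J: ✗ does not match
  B. N/m: ✗ does not match
  C. kg/(m·s²): ✓ matches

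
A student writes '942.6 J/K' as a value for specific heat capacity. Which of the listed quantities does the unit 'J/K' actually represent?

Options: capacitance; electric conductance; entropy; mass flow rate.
entropy

specific heat capacity should have units dimensionally equivalent to m^2 / (s^2 * K) (e.g. J/(kg·K)).
The given unit 'J/K' reduces to kg * m^2 / (s^2 * K). Of the listed options, that is the dimensionality of entropy.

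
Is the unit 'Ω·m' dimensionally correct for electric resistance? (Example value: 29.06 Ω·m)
No

electric resistance has SI base units: kg * m^2 / (A^2 * s^3)
Ω·m does NOT reduce to kg * m^2 / (A^2 * s^3); a valid unit for electric resistance would be e.g. Ω.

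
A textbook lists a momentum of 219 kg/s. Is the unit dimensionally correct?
No

momentum has SI base units: kg * m / s
kg/s does NOT reduce to kg * m / s; a valid unit for momentum would be e.g. kg·m/s.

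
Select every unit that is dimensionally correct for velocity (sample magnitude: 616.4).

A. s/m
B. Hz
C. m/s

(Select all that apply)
C

velocity has SI base units: m / s

Checking each option against m / s:
  A. s/m: ✗ does not match
  B. Hz: ✗ does not match
  C. m/s: ✓ matches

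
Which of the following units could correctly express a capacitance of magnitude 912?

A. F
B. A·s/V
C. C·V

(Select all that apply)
A, B

capacitance has SI base units: A^2 * s^4 / (kg * m^2)

Checking each option against A^2 * s^4 / (kg * m^2):
  A. F: ✓ matches
  B. A·s/V: ✓ matches
  C. C·V: ✗ does not match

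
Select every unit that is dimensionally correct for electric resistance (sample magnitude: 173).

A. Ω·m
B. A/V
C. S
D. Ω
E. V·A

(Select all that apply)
D

electric resistance has SI base units: kg * m^2 / (A^2 * s^3)

Checking each option against kg * m^2 / (A^2 * s^3):
  A. Ω·m: ✗ does not match
  B. A/V: ✗ does not match
  C. S: ✗ does not match
  D. Ω: ✓ matches
  E. V·A: ✗ does not match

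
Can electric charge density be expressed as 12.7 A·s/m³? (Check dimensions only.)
Yes

electric charge density has SI base units: A * s / m^3
A·s/m³ reduces to the same SI base units, so it is a valid unit for electric charge density.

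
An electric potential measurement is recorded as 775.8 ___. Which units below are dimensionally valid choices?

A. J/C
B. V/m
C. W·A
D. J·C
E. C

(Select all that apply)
A

electric potential has SI base units: kg * m^2 / (A * s^3)

Checking each option against kg * m^2 / (A * s^3):
  A. J/C: ✓ matches
  B. V/m: ✗ does not match
  C. W·A: ✗ does not match
  D. J·C: ✗ does not match
  E. C: ✗ does not match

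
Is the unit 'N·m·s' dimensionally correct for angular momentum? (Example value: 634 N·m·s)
Yes

angular momentum has SI base units: kg * m^2 / s
N·m·s reduces to the same SI base units, so it is a valid unit for angular momentum.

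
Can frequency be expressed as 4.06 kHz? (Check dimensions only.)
Yes

frequency has SI base units: 1 / s
kHz reduces to the same SI base units, so it is a valid unit for frequency.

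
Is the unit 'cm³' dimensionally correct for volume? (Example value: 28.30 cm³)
Yes

volume has SI base units: m^3
cm³ reduces to the same SI base units, so it is a valid unit for volume.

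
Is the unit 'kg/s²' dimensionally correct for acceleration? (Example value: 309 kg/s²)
No

acceleration has SI base units: m / s^2
kg/s² does NOT reduce to m / s^2; a valid unit for acceleration would be e.g. m/s².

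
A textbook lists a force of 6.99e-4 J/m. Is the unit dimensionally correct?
Yes

force has SI base units: kg * m / s^2
J/m reduces to the same SI base units, so it is a valid unit for force.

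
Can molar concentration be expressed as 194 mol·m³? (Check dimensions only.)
No

molar concentration has SI base units: mol / m^3
mol·m³ does NOT reduce to mol / m^3; a valid unit for molar concentration would be e.g. mol/m³.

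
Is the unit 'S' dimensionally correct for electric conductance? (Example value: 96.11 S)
Yes

electric conductance has SI base units: A^2 * s^3 / (kg * m^2)
S reduces to the same SI base units, so it is a valid unit for electric conductance.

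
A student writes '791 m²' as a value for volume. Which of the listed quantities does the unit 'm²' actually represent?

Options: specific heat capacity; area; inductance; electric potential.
area

volume should have units dimensionally equivalent to m^3 (e.g. m³).
The given unit 'm²' reduces to m^2. Of the listed options, that is the dimensionality of area.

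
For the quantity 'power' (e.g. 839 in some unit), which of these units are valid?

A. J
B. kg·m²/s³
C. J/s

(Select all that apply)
B, C

power has SI base units: kg * m^2 / s^3

Checking each option against kg * m^2 / s^3:
  A. J: ✗ does not match
  B. kg·m²/s³: ✓ matches
  C. J/s: ✓ matches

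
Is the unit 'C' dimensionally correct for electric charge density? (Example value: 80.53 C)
No

electric charge density has SI base units: A * s / m^3
C does NOT reduce to A * s / m^3; a valid unit for electric charge density would be e.g. C/m³.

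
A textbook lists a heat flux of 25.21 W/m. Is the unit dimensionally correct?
No

heat flux has SI base units: kg / s^3
W/m does NOT reduce to kg / s^3; a valid unit for heat flux would be e.g. W/m².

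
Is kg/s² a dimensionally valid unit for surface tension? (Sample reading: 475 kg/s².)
Yes

surface tension has SI base units: kg / s^2
kg/s² reduces to the same SI base units, so it is a valid unit for surface tension.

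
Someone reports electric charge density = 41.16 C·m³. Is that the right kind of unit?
No

electric charge density has SI base units: A * s / m^3
C·m³ does NOT reduce to A * s / m^3; a valid unit for electric charge density would be e.g. C/m³.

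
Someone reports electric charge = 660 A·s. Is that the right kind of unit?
Yes

electric charge has SI base units: A * s
A·s reduces to the same SI base units, so it is a valid unit for electric charge.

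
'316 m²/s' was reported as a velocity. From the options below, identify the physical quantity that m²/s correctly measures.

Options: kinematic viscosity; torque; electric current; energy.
kinematic viscosity

velocity should have units dimensionally equivalent to m / s (e.g. m/s).
The given unit 'm²/s' reduces to m^2 / s. Of the listed options, that is the dimensionality of kinematic viscosity.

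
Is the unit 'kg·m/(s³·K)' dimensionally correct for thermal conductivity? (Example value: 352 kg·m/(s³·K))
Yes

thermal conductivity has SI base units: kg * m / (s^3 * K)
kg·m/(s³·K) reduces to the same SI base units, so it is a valid unit for thermal conductivity.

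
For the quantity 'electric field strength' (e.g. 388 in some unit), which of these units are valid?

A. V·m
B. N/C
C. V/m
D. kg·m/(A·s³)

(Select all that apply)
B, C, D

electric field strength has SI base units: kg * m / (A * s^3)

Checking each option against kg * m / (A * s^3):
  A. V·m: ✗ does not match
  B. N/C: ✓ matches
  C. V/m: ✓ matches
  D. kg·m/(A·s³): ✓ matches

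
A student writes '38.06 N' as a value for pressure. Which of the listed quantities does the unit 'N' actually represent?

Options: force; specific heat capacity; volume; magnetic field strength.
force

pressure should have units dimensionally equivalent to kg / (m * s^2) (e.g. Pa).
The given unit 'N' reduces to kg * m / s^2. Of the listed options, that is the dimensionality of force.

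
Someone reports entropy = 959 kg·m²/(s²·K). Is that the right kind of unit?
Yes

entropy has SI base units: kg * m^2 / (s^2 * K)
kg·m²/(s²·K) reduces to the same SI base units, so it is a valid unit for entropy.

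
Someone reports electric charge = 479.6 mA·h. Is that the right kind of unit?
Yes

electric charge has SI base units: A * s
mA·h reduces to the same SI base units, so it is a valid unit for electric charge.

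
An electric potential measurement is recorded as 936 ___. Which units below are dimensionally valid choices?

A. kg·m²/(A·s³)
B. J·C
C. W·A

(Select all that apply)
A

electric potential has SI base units: kg * m^2 / (A * s^3)

Checking each option against kg * m^2 / (A * s^3):
  A. kg·m²/(A·s³): ✓ matches
  B. J·C: ✗ does not match
  C. W·A: ✗ does not match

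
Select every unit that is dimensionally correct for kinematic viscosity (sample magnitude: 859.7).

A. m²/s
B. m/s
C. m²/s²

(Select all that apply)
A

kinematic viscosity has SI base units: m^2 / s

Checking each option against m^2 / s:
  A. m²/s: ✓ matches
  B. m/s: ✗ does not match
  C. m²/s²: ✗ does not match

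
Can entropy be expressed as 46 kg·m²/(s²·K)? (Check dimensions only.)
Yes

entropy has SI base units: kg * m^2 / (s^2 * K)
kg·m²/(s²·K) reduces to the same SI base units, so it is a valid unit for entropy.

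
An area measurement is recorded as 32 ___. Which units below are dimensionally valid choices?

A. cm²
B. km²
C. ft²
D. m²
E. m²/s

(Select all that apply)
A, B, C, D

area has SI base units: m^2

Checking each option against m^2:
  A. cm²: ✓ matches
  B. km²: ✓ matches
  C. ft²: ✓ matches
  D. m²: ✓ matches
  E. m²/s: ✗ does not match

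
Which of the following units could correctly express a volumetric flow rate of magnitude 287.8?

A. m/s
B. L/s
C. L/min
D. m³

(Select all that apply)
B, C

volumetric flow rate has SI base units: m^3 / s

Checking each option against m^3 / s:
  A. m/s: ✗ does not match
  B. L/s: ✓ matches
  C. L/min: ✓ matches
  D. m³: ✗ does not match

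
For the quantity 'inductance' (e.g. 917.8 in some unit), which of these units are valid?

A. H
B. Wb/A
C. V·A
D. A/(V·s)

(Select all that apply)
A, B

inductance has SI base units: kg * m^2 / (A^2 * s^2)

Checking each option against kg * m^2 / (A^2 * s^2):
  A. H: ✓ matches
  B. Wb/A: ✓ matches
  C. V·A: ✗ does not match
  D. A/(V·s): ✗ does not match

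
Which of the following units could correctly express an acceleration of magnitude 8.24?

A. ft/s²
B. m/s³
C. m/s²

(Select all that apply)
A, C

acceleration has SI base units: m / s^2

Checking each option against m / s^2:
  A. ft/s²: ✓ matches
  B. m/s³: ✗ does not match
  C. m/s²: ✓ matches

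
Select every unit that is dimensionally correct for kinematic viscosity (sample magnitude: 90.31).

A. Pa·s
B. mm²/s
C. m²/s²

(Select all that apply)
B

kinematic viscosity has SI base units: m^2 / s

Checking each option against m^2 / s:
  A. Pa·s: ✗ does not match
  B. mm²/s: ✓ matches
  C. m²/s²: ✗ does not match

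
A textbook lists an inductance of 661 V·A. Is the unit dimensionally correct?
No

inductance has SI base units: kg * m^2 / (A^2 * s^2)
V·A does NOT reduce to kg * m^2 / (A^2 * s^2); a valid unit for inductance would be e.g. H.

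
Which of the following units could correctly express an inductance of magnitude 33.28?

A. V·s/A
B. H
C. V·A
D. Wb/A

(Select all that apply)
A, B, D

inductance has SI base units: kg * m^2 / (A^2 * s^2)

Checking each option against kg * m^2 / (A^2 * s^2):
  A. V·s/A: ✓ matches
  B. H: ✓ matches
  C. V·A: ✗ does not match
  D. Wb/A: ✓ matches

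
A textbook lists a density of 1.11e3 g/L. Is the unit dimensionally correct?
Yes

density has SI base units: kg / m^3
g/L reduces to the same SI base units, so it is a valid unit for density.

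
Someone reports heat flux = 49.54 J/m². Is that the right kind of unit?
No

heat flux has SI base units: kg / s^3
J/m² does NOT reduce to kg / s^3; a valid unit for heat flux would be e.g. W/m².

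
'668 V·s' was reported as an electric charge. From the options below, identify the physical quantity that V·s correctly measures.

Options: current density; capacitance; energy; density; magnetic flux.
magnetic flux

electric charge should have units dimensionally equivalent to A * s (e.g. C).
The given unit 'V·s' reduces to kg * m^2 / (A * s^2). Of the listed options, that is the dimensionality of magnetic flux.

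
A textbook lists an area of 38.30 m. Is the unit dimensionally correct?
No

area has SI base units: m^2
m does NOT reduce to m^2; a valid unit for area would be e.g. m².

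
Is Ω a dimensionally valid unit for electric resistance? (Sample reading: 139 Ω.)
Yes

electric resistance has SI base units: kg * m^2 / (A^2 * s^3)
Ω reduces to the same SI base units, so it is a valid unit for electric resistance.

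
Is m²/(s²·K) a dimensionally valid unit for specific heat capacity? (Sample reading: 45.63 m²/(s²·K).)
Yes

specific heat capacity has SI base units: m^2 / (s^2 * K)
m²/(s²·K) reduces to the same SI base units, so it is a valid unit for specific heat capacity.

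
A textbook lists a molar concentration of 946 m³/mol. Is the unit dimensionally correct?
No

molar concentration has SI base units: mol / m^3
m³/mol does NOT reduce to mol / m^3; a valid unit for molar concentration would be e.g. mol/m³.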